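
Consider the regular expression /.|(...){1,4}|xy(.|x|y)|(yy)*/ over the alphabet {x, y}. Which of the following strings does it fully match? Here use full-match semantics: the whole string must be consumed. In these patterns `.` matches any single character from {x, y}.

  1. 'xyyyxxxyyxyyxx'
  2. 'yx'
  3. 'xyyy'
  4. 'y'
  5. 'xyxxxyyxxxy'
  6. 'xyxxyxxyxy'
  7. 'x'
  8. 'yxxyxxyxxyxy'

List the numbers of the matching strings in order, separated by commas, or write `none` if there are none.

1 → no match
2 → no match
3 → no match
4 → match
5 → no match
6 → no match
7 → match
8 → match

4, 7, 8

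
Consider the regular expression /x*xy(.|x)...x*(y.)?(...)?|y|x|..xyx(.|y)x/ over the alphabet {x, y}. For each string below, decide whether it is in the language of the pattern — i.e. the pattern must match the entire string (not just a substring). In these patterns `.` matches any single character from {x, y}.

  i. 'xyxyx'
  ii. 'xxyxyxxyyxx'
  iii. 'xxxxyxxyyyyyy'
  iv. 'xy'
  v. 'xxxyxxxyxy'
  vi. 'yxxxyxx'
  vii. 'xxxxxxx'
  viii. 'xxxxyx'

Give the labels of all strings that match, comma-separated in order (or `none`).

none

i → no match
ii → no match
iii → no match
iv → no match
v → no match
vi → no match
vii → no match
viii → no match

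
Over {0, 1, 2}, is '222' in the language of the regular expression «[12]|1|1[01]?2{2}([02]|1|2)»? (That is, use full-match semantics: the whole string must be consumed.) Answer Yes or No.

No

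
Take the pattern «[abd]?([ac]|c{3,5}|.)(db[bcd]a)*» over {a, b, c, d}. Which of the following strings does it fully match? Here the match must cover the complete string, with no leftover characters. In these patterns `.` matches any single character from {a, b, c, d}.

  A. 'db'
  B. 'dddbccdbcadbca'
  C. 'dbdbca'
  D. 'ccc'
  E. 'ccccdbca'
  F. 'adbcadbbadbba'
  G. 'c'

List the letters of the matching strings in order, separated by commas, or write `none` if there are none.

A → match
B → no match
C → match
D → match
E → match
F → match
G → match

A, C, D, E, F, G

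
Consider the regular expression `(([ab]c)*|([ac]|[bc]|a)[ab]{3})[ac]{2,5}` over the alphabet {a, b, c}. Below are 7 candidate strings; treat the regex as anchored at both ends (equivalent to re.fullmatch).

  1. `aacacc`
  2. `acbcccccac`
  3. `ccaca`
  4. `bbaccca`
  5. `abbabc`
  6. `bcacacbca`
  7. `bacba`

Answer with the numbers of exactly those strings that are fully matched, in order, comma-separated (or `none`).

1 → no match
2 → no match
3 → match
4 → no match
5 → no match
6 → no match
7 → no match

3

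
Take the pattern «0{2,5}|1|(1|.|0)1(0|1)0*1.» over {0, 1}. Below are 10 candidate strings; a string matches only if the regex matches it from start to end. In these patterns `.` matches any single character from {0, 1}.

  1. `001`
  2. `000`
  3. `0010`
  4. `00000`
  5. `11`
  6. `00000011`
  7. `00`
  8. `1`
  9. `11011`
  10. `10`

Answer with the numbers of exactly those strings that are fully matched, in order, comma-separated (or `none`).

2, 4, 7, 8, 9

1 → no match
2 → match
3 → no match
4 → match
5 → no match
6 → no match
7 → match
8 → match
9 → match
10 → no match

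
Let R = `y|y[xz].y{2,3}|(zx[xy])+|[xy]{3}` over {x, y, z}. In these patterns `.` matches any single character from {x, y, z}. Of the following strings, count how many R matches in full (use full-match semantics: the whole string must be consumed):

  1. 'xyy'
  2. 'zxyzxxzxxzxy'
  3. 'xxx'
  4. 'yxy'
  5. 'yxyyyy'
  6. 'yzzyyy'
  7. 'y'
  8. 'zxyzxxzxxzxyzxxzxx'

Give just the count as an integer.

1. 'xyy' → match
2. 'zxyzxxzxxzxy' → match
3. 'xxx' → match
4. 'yxy' → match
5. 'yxyyyy' → match
6. 'yzzyyy' → match
7. 'y' → match
8 → match
Total matched: 8

8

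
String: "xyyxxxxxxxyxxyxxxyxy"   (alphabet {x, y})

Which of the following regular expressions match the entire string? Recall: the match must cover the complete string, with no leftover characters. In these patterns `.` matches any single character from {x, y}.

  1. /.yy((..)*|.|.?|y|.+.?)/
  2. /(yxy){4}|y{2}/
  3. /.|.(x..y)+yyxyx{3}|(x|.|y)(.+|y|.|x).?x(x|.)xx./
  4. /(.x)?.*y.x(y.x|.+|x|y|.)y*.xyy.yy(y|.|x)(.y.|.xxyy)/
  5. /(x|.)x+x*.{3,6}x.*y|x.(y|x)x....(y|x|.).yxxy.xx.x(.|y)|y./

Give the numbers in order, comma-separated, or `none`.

1, 5

1 → match
2 → no match
3 → no match
4 → no match
5 → match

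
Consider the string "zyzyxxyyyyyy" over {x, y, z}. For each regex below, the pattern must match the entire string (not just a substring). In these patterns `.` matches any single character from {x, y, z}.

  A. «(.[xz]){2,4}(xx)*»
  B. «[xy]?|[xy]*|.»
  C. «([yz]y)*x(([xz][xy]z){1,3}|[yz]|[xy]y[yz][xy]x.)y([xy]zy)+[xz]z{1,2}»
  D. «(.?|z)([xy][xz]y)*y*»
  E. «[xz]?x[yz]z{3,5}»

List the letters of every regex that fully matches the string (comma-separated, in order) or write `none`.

A → no match
B → no match
C → no match — must end with "z"
D → match
E → no match — must end with "z"

D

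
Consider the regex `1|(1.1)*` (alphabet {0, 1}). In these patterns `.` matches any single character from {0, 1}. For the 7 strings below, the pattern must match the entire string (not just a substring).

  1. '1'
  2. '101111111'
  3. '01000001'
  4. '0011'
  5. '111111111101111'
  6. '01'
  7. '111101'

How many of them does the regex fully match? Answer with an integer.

4

1 → match
2 → match
3 → no match
4 → no match
5 → match
6 → no match
7 → match
Total matched: 4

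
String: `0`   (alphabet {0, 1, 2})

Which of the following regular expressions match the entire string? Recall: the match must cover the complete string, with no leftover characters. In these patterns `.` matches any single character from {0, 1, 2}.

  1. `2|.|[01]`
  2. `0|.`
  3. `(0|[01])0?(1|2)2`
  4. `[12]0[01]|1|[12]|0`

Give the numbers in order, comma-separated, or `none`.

1 → match
2 → match
3 → no match — must end with `2`
4 → match

1, 2, 4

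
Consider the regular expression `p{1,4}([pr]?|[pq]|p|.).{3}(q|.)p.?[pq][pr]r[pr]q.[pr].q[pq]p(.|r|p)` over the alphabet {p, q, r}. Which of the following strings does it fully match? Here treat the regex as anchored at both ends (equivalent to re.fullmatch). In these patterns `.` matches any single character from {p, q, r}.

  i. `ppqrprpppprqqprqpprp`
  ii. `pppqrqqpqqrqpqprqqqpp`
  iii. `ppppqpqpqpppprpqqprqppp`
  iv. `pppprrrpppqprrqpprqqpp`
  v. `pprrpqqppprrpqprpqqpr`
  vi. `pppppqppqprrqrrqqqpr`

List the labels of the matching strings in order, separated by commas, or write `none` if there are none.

iii, iv, v, vi

i → no match
ii → no match
iii → match
iv → match
v → match
vi → match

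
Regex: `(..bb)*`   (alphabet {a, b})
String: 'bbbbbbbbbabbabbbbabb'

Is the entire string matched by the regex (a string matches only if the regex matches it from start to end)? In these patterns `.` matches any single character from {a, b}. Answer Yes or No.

Yes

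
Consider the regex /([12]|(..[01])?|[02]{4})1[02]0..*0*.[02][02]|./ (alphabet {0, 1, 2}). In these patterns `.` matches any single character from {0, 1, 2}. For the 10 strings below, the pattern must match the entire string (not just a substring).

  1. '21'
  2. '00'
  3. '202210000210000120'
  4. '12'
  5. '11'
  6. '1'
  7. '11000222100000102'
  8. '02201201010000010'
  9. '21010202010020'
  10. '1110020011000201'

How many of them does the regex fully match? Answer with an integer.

1 → no match
2 → no match
3 → match
4 → no match
5 → no match
6 → match
7 → match
8 → no match
9 → no match
10 → no match
Total matched: 3

3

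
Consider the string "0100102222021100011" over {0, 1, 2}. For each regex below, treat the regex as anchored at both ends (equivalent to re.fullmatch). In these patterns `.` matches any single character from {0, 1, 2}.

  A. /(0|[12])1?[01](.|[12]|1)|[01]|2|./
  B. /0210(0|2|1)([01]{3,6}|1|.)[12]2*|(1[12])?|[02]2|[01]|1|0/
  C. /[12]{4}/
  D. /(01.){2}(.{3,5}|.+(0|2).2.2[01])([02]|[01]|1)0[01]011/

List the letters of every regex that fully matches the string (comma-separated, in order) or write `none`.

D

A → no match
B → no match
C → no match
D → match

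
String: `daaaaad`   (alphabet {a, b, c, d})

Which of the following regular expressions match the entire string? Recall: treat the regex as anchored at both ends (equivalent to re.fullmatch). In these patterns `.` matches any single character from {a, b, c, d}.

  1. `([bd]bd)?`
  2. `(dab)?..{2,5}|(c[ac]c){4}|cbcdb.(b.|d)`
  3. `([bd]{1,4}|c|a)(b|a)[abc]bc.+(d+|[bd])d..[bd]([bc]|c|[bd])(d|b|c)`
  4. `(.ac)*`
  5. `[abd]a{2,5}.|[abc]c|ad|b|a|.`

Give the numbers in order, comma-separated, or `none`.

5

1 → no match
2 → no match
3 → no match
4 → no match
5 → match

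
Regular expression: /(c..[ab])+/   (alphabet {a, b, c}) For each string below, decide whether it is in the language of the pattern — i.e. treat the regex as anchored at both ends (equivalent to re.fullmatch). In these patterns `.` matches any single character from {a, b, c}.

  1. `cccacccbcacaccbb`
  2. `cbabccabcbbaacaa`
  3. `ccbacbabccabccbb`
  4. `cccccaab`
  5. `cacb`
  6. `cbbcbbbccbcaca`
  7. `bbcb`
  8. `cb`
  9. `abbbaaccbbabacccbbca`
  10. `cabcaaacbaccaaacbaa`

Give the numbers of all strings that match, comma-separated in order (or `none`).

1 → match
2 → no match
3 → match
4 → no match
5 → match
6 → no match
7 → no match — must start with `c`
8 → no match
9 → no match — must start with `c`
10 → no match

1, 3, 5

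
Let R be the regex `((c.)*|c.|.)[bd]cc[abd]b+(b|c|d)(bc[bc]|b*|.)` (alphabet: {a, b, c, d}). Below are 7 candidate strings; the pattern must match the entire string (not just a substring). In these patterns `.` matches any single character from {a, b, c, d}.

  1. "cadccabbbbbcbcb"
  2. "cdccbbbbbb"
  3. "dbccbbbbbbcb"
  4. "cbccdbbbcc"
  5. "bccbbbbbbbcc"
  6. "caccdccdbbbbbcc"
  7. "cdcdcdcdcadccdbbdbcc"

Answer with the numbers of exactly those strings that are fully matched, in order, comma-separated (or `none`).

1, 2, 3, 4, 5, 6, 7

1 → match
2. "cdccbbbbbb" → match
3. "dbccbbbbbbcb" → match
4. "cbccdbbbcc" → match
5. "bccbbbbbbbcc" → match
6 → match
7 → match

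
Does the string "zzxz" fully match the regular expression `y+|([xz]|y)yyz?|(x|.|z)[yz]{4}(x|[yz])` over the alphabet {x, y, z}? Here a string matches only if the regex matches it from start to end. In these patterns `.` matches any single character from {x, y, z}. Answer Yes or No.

No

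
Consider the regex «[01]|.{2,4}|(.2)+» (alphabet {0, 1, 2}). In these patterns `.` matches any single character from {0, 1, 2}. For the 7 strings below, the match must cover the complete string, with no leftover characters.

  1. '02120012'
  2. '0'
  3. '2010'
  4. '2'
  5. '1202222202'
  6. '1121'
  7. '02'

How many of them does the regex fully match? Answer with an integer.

1 → no match
2 → match
3 → match
4 → no match
5 → match
6 → match
7 → match
Total matched: 5

5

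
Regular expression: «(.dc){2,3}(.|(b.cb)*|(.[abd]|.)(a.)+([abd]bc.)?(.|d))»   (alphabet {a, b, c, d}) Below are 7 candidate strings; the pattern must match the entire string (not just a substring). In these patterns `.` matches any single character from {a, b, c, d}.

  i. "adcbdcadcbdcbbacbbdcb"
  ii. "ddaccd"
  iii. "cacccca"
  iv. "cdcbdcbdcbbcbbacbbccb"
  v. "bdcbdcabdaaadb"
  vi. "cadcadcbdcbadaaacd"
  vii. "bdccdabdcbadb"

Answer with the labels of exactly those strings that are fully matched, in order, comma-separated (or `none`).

i → match
ii → no match
iii → no match
iv → match
v → no match
vi → no match
vii → no match

i, iv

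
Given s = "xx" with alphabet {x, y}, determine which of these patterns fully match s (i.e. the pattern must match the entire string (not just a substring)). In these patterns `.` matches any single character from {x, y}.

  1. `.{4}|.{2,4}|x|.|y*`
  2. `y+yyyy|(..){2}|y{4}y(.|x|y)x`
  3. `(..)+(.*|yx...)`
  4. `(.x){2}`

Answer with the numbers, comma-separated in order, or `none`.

1, 3

1 → match
2 → no match
3 → match
4 → no match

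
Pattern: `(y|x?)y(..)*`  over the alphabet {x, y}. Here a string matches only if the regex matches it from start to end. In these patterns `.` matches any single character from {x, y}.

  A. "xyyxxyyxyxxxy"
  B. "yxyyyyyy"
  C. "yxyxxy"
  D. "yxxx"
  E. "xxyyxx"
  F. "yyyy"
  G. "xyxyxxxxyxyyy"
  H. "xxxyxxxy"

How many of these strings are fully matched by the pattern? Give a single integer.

A → no match
B → no match
C → no match
D → no match
E → no match
F → match
G → no match
H → no match
Total matched: 1

1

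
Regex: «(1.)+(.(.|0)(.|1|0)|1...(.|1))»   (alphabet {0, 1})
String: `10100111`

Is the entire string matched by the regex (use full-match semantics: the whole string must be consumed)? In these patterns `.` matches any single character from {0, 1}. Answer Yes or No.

No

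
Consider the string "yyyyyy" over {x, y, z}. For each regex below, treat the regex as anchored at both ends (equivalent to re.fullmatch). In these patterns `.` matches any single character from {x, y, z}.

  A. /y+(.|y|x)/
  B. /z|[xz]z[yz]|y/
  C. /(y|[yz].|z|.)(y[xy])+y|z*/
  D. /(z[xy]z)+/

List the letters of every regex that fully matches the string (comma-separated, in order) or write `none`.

A, C

A → match
B → no match
C → match
D → no match — must start with "z"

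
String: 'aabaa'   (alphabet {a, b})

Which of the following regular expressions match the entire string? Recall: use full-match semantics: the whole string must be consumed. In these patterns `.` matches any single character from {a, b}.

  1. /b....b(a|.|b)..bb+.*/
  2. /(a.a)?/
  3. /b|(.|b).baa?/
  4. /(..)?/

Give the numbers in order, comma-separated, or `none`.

1 → no match — must start with 'b'
2 → no match
3 → match
4 → no match

3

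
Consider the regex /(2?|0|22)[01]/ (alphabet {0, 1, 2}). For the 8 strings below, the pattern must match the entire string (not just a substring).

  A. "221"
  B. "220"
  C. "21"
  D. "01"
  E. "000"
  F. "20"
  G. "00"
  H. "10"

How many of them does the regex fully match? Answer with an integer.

A → match
B → match
C → match
D → match
E → no match
F → match
G → match
H → no match
Total matched: 6

6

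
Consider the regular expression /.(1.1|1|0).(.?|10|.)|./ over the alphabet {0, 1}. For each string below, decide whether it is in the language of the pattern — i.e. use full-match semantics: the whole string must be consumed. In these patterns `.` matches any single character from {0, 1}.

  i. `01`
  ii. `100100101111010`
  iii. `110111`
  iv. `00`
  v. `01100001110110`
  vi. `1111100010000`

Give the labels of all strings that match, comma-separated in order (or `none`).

i → no match
ii → no match
iii → match
iv → no match
v → no match
vi → no match

iii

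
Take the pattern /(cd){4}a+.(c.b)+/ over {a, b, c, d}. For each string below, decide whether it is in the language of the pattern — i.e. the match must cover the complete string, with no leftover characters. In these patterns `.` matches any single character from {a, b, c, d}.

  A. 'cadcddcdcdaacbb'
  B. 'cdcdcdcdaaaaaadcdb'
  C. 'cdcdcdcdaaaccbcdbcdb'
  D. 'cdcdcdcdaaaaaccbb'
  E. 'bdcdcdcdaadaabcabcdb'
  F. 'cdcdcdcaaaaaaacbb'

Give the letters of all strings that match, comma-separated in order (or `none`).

A → no match — must start with 'cd'
B → match
C → match
D → match
E → no match — must start with 'cd'
F → no match

B, C, D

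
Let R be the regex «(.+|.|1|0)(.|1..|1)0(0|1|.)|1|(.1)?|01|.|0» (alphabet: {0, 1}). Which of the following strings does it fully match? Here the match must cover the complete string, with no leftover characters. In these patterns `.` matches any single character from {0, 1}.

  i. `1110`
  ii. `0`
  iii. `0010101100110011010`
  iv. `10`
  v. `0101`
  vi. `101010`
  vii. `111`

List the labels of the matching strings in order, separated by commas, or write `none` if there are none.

ii, v

i. `1110` → no match
ii. `0` → match
iii → no match
iv. `10` → no match
v. `0101` → match
vi. `101010` → no match
vii. `111` → no match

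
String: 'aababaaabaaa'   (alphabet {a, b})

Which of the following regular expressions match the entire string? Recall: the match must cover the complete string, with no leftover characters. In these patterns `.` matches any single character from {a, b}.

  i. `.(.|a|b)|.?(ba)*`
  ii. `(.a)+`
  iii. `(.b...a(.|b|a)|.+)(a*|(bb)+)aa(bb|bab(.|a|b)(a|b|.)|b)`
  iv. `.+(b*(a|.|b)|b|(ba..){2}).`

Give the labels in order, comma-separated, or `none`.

i → no match
ii → match
iii → no match
iv → match

ii, iv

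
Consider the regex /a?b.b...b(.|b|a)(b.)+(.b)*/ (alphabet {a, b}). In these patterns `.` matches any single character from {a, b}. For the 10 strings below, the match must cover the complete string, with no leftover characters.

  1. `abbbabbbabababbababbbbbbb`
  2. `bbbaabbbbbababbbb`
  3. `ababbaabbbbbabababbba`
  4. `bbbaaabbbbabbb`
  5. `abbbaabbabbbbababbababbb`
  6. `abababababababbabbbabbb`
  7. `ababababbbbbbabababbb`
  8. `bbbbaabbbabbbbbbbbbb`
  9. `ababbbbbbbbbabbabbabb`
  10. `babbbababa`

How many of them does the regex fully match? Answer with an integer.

1 → match
2 → no match
3 → match
4 → match
5 → no match
6 → match
7 → match
8 → match
9 → no match
10 → match
Total matched: 7

7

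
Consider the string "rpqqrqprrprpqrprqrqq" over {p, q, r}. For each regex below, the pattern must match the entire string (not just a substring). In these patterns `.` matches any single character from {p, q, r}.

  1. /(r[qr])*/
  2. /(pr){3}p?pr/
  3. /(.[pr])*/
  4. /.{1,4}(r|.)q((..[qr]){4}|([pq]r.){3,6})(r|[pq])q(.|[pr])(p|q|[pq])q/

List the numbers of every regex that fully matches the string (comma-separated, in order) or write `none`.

1 → no match
2 → no match — must start with "pr"
3 → no match
4 → match

4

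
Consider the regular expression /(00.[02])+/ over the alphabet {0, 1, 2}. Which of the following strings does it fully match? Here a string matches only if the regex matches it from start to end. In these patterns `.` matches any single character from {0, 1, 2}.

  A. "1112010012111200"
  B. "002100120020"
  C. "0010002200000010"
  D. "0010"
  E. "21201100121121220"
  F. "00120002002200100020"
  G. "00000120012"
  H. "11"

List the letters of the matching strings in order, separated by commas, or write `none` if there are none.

C, D, F

A → no match — must start with "00"
B. "002100120020" → no match
C → match
D. "0010" → match
E → no match — must start with "00"
F → match
G. "00000120012" → no match
H. "11" → no match — must start with "00"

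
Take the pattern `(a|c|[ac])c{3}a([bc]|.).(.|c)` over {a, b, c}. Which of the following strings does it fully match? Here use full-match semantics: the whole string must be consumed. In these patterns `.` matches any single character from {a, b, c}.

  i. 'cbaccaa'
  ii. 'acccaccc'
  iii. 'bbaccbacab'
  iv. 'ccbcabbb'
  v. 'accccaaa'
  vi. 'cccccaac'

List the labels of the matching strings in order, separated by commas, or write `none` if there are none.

ii

i → no match
ii → match
iii → no match
iv → no match
v → no match
vi → no match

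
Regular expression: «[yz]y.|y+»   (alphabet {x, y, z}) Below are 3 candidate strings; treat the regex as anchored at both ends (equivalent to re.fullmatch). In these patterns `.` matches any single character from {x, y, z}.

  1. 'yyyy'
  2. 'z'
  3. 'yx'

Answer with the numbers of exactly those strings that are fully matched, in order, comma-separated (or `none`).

1 → match
2 → no match
3 → no match

1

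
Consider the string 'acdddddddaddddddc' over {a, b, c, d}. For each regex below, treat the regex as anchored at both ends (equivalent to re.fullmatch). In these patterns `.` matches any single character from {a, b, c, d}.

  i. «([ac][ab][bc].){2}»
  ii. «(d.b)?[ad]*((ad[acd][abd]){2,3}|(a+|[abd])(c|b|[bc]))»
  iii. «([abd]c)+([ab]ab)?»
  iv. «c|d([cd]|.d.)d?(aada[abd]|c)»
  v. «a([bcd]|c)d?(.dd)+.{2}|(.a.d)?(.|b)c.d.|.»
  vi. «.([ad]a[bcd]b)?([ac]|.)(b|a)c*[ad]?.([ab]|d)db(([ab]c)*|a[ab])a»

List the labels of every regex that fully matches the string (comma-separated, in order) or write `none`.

v

i → no match
ii → no match
iii → no match
iv → no match
v → match
vi → no match — must end with 'a'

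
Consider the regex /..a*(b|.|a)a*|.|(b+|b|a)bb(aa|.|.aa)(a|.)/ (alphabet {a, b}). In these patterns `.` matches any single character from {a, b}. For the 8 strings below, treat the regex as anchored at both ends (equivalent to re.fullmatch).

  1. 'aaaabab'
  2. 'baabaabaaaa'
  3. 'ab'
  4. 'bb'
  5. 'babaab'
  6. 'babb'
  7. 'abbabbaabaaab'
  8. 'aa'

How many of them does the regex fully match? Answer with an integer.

0

1 → no match
2 → no match
3 → no match
4 → no match
5 → no match
6 → no match
7 → no match
8 → no match
Total matched: 0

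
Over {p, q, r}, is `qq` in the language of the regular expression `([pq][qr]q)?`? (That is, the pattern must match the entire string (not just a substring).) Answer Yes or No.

No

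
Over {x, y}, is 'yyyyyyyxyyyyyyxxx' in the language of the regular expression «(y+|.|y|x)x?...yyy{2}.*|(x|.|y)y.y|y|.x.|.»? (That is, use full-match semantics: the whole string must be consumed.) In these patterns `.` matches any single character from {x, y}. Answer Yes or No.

Yes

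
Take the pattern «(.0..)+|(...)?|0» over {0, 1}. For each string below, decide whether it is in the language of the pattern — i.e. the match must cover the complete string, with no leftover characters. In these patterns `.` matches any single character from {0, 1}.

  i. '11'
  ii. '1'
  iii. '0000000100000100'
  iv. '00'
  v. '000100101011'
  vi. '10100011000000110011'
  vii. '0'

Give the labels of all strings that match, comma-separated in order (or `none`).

i → no match
ii → no match
iii → no match
iv → no match
v → match
vi → match
vii → match

v, vi, vii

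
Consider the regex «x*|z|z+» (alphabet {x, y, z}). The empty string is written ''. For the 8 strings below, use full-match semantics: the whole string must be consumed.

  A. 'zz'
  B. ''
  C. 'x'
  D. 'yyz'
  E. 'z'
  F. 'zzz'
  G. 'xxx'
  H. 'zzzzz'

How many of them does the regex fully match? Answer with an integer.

7

A → match
B → match
C → match
D → no match
E → match
F → match
G → match
H → match
Total matched: 7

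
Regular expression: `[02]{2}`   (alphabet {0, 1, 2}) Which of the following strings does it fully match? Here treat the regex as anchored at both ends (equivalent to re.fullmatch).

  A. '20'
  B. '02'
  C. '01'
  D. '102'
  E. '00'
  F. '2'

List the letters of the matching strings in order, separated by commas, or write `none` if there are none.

A, B, E

A → match
B → match
C → no match
D → no match
E → match
F → no match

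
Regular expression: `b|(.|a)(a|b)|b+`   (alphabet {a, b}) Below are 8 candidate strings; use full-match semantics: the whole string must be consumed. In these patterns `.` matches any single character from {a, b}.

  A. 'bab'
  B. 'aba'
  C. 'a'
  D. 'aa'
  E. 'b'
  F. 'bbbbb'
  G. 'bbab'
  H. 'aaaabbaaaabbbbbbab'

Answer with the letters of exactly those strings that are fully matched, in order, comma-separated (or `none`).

D, E, F

A → no match
B → no match
C → no match
D → match
E → match
F → match
G → no match
H → no match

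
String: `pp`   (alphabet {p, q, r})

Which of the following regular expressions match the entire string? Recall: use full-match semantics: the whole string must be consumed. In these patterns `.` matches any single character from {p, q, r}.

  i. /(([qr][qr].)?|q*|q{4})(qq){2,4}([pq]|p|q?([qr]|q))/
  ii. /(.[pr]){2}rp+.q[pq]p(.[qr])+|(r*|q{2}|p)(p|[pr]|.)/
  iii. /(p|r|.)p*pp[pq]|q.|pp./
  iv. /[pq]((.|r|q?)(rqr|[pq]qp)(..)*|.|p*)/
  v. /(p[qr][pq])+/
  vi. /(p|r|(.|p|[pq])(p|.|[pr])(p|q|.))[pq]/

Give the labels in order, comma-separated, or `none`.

i → no match
ii → match
iii → no match
iv → match
v → no match
vi → match

ii, iv, vi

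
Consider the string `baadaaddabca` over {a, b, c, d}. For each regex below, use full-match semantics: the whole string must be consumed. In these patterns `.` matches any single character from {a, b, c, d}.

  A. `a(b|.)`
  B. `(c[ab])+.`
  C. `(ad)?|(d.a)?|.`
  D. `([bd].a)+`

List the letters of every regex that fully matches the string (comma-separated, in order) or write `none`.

A → no match — must start with `a`
B → no match — must start with `c`
C → no match
D → match

D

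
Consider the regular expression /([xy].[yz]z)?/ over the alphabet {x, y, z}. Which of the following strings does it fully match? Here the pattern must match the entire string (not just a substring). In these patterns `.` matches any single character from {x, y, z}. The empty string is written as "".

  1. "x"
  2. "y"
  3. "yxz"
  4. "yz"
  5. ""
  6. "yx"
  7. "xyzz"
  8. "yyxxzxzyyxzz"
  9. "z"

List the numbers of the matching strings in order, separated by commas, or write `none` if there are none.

5, 7

1 → no match
2 → no match
3 → no match
4 → no match
5 → match
6 → no match
7 → match
8 → no match
9 → no match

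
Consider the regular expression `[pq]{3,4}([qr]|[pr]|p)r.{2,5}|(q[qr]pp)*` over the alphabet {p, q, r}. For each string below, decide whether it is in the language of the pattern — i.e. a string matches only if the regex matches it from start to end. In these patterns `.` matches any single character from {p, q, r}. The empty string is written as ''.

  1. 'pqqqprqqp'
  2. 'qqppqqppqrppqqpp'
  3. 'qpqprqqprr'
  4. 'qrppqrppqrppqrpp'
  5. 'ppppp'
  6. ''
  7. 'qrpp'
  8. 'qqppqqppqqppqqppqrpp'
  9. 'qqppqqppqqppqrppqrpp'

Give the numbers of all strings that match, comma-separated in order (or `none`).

1, 2, 3, 4, 6, 7, 8, 9

1. 'pqqqprqqp' → match
2 → match
3. 'qpqprqqprr' → match
4 → match
5. 'ppppp' → no match
6. '' → match
7. 'qrpp' → match
8 → match
9 → match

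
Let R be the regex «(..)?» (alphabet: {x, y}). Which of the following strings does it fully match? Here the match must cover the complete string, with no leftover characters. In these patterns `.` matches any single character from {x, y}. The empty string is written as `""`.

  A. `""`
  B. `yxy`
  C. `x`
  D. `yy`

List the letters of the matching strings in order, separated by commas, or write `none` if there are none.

A. `""` → match
B. `yxy` → no match
C. `x` → no match
D. `yy` → match

A, D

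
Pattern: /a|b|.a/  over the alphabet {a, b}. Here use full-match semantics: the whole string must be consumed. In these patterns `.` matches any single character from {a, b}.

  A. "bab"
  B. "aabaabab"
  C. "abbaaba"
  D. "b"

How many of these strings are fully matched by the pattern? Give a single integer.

A → no match
B → no match
C → no match
D → match
Total matched: 1

1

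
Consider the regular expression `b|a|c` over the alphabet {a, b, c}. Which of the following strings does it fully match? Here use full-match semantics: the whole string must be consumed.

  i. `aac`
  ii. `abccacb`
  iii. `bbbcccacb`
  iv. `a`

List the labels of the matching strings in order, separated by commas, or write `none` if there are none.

i → no match
ii → no match
iii → no match
iv → match

iv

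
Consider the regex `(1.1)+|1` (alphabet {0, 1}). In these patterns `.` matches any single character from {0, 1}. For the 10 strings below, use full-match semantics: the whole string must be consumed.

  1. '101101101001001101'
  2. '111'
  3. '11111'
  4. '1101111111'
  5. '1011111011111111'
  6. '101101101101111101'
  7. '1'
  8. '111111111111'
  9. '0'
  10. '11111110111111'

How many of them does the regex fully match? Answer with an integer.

1 → no match
2 → match
3 → no match
4 → no match
5 → no match
6 → match
7 → match
8 → match
9 → no match — must start with '1'
10 → no match
Total matched: 4

4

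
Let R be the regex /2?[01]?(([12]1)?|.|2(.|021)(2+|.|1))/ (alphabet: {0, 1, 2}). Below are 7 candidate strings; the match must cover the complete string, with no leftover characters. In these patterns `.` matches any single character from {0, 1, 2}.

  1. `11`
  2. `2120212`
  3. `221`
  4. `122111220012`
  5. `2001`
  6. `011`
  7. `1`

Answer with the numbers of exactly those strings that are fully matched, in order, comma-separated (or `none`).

1. `11` → match
2. `2120212` → match
3. `221` → match
4. `122111220012` → no match
5. `2001` → no match
6. `011` → match
7. `1` → match

1, 2, 3, 6, 7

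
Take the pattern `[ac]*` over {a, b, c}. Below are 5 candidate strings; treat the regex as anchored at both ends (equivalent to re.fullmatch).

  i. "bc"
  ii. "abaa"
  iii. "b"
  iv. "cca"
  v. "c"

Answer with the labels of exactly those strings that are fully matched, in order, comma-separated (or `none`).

iv, v

i. "bc" → no match
ii. "abaa" → no match
iii. "b" → no match
iv. "cca" → match
v. "c" → match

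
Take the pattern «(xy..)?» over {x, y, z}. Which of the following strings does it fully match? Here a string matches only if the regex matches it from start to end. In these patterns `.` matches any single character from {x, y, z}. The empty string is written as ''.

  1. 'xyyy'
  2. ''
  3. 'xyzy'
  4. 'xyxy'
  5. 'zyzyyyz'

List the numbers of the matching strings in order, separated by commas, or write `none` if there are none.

1 → match
2 → match
3 → match
4 → match
5 → no match

1, 2, 3, 4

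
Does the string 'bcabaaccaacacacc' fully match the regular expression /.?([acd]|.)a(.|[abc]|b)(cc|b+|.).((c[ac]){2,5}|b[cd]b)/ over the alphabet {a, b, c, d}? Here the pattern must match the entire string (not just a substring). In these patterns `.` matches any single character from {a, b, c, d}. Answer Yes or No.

No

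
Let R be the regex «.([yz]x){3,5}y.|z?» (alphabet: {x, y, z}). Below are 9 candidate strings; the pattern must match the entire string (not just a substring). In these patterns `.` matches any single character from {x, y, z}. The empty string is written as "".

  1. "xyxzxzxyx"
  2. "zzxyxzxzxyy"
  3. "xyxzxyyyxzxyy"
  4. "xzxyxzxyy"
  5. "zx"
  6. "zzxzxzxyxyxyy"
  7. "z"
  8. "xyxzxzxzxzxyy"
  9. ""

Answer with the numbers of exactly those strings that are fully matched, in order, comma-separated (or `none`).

1 → match
2 → match
3 → no match
4 → match
5 → no match
6 → match
7 → match
8 → match
9 → match

1, 2, 4, 6, 7, 8, 9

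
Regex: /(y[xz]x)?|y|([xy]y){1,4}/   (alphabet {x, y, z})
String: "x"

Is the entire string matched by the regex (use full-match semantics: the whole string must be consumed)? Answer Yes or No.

No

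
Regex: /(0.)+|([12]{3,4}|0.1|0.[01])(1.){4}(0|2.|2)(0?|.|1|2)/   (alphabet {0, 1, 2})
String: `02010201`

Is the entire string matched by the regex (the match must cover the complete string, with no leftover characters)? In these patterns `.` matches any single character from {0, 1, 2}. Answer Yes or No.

Yes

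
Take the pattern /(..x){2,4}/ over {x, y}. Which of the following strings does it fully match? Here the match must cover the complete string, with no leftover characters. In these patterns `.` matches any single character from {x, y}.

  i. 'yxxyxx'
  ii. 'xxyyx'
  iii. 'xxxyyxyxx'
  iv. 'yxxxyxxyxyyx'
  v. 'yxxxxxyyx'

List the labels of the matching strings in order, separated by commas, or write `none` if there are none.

i, iii, iv, v

i. 'yxxyxx' → match
ii. 'xxyyx' → no match
iii. 'xxxyyxyxx' → match
iv. 'yxxxyxxyxyyx' → match
v. 'yxxxxxyyx' → match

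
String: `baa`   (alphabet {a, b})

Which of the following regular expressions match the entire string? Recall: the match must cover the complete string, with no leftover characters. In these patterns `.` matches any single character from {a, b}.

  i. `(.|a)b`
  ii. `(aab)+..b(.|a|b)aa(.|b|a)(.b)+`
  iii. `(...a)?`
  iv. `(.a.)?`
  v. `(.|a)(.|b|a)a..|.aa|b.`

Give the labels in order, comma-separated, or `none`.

i → no match — must end with `b`
ii → no match — must start with `aab`
iii → no match
iv → match
v → match

iv, v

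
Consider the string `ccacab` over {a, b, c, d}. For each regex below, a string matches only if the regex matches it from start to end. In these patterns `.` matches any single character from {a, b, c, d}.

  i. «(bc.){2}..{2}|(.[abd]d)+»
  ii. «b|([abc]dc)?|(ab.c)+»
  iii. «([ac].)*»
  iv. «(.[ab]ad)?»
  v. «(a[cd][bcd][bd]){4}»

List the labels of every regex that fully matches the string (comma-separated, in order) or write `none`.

i → no match
ii → no match
iii → match
iv → no match
v → no match — must start with `a`

iii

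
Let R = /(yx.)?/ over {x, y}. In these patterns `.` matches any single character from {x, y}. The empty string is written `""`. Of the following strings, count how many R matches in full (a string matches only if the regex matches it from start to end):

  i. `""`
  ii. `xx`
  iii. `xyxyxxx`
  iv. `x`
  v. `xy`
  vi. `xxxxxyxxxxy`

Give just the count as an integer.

i → match
ii → no match
iii → no match
iv → no match
v → no match
vi → no match
Total matched: 1

1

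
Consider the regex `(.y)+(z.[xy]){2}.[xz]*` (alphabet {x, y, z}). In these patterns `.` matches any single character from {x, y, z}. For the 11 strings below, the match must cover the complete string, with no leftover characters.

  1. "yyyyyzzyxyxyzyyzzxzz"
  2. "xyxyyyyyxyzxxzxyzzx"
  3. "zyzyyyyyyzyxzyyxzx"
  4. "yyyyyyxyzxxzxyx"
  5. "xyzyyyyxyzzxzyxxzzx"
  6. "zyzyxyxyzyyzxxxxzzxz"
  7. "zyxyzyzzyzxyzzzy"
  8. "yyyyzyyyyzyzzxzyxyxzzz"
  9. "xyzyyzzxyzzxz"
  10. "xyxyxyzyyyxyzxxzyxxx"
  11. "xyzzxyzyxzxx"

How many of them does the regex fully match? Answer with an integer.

1 → no match
2 → match
3 → no match
4 → match
5 → no match
6 → match
7 → no match
8 → no match
9 → match
10 → match
11. "xyzzxyzyxzxx" → no match
Total matched: 5

5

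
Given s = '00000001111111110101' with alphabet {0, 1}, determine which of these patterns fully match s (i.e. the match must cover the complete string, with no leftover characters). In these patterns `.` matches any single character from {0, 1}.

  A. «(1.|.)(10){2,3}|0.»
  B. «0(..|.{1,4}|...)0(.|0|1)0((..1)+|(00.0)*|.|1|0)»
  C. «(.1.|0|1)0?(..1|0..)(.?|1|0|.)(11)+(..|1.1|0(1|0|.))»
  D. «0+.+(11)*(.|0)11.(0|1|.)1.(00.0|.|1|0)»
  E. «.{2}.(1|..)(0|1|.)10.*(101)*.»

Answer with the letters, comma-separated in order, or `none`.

A → no match
B → no match
C → no match
D → match
E → no match

D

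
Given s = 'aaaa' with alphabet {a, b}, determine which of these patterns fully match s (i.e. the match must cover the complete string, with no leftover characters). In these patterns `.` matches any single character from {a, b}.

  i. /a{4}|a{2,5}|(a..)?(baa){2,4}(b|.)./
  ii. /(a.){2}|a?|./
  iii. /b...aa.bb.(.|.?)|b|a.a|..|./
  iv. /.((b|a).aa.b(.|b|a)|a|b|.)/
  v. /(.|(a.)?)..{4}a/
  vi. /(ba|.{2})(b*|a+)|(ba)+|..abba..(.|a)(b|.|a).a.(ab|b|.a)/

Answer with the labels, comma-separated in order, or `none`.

i, ii, vi

i → match
ii → match
iii → no match
iv → no match
v → no match
vi → match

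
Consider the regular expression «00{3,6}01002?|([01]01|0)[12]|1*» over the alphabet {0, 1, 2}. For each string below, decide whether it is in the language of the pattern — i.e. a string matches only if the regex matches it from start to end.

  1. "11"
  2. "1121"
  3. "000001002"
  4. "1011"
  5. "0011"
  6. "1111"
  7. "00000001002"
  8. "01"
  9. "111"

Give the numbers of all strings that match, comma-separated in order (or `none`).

1, 3, 4, 5, 6, 7, 8, 9

1. "11" → match
2. "1121" → no match
3. "000001002" → match
4. "1011" → match
5. "0011" → match
6. "1111" → match
7. "00000001002" → match
8. "01" → match
9. "111" → match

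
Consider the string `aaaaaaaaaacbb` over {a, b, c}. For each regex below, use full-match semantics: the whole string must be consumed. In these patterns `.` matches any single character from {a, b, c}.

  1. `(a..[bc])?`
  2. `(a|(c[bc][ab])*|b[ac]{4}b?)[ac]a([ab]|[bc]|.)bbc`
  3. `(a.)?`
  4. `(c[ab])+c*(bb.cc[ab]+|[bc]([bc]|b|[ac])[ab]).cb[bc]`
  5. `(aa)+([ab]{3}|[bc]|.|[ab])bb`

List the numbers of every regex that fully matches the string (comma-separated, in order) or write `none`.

5

1 → no match
2 → no match — must end with `bbc`
3 → no match
4 → no match — must start with `c`
5 → match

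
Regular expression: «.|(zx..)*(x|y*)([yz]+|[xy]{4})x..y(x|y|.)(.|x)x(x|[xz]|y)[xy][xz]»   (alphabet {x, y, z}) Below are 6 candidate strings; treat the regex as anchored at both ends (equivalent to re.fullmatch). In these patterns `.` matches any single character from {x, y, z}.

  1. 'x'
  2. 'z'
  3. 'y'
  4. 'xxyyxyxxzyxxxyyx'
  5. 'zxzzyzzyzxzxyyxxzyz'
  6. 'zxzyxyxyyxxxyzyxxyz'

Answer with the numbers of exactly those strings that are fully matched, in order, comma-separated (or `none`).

1, 2, 3, 5, 6

1. 'x' → match
2. 'z' → match
3. 'y' → match
4 → no match
5 → match
6 → match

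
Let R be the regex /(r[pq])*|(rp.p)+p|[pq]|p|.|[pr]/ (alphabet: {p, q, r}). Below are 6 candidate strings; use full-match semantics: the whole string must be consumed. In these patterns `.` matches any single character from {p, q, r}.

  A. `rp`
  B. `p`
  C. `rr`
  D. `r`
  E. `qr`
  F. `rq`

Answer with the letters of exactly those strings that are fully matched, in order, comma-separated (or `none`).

A, B, D, F

A. `rp` → match
B. `p` → match
C. `rr` → no match
D. `r` → match
E. `qr` → no match
F. `rq` → match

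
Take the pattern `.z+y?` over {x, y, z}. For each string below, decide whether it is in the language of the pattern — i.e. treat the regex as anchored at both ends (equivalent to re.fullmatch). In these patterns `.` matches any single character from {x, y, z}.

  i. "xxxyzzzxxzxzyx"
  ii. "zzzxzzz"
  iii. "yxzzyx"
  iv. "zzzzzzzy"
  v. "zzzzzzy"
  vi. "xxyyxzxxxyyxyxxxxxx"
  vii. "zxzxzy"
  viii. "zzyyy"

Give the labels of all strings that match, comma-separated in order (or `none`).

iv, v

i → no match
ii → no match
iii → no match
iv → match
v → match
vi → no match
vii → no match
viii → no match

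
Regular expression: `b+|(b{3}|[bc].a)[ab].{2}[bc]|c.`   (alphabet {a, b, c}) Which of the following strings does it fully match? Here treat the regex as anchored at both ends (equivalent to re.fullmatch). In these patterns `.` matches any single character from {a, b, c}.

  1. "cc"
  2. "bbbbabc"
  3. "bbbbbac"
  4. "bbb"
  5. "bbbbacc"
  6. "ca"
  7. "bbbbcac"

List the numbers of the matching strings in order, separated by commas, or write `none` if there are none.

1 → match
2 → match
3 → match
4 → match
5 → match
6 → match
7 → match

1, 2, 3, 4, 5, 6, 7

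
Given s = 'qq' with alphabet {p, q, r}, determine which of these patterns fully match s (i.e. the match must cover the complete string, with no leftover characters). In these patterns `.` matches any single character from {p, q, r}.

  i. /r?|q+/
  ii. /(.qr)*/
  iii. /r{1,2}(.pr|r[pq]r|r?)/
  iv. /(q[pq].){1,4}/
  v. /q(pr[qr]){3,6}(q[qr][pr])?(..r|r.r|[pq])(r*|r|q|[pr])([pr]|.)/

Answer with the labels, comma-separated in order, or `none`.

i → match
ii → no match
iii → no match — must start with 'r'
iv → no match
v → no match — must start with 'qpr'

i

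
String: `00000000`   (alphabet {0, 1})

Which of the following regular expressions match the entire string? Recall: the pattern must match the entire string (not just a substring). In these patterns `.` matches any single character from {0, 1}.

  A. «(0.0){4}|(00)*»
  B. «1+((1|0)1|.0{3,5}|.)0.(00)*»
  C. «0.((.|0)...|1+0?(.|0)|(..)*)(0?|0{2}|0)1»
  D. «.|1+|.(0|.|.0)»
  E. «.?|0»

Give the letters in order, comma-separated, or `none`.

A

A → match
B → no match — must start with `1`
C → no match — must end with `1`
D → no match
E → no match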